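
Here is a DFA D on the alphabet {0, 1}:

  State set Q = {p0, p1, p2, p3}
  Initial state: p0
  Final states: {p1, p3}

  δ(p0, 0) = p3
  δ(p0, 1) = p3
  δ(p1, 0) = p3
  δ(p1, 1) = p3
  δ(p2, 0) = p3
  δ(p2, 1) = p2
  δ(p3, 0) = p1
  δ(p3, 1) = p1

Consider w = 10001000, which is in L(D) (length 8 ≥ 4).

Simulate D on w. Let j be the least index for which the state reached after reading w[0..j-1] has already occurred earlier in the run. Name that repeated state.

State sequence: p0 -1-> p3 -0-> p1 -0-> p3 -0-> p1 -1-> p3 -0-> p1 -0-> p3 -0-> p1
First repeat at step 3: p3 was already visited.

The earliest repeat is at step j = 3: D is in p3, which it already visited at step i = 1.
Pumping length from the standard proof: p = 4 (the number of states). The repeated state found above gives |xy| = j ≤ 4 and |y| = j − i ≥ 1.

p3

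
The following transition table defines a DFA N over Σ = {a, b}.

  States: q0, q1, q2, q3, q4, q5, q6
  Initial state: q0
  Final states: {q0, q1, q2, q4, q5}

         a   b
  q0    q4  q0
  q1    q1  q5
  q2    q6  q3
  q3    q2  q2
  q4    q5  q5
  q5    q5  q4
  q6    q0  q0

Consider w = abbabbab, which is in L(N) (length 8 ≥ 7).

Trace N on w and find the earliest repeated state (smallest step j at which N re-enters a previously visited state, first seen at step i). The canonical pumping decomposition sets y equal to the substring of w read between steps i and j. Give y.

Run of N on w = a b b a b b a b:
  step 0: q0  (start)
  step 1: q4  (read a: q0→q4)
  step 2: q5  (read b: q4→q5)
  step 3: q4  (read b: q5→q4)   ← first repeat (q4 seen earlier)
  step 4: q5  (read a: q4→q5)
  step 5: q4  (read b: q5→q4)
  step 6: q5  (read b: q4→q5)
  step 7: q5  (read a: q5→q5)
  step 8: q4  (read b: q5→q4)

So i = 1, j = 3, giving x = w[0:1] = a, y = w[1:3] = bb, z = w[3:8] = abbab.
Check: |xy| = 3 ≤ 7 and |y| = 2 ≥ 1. Reading y takes N from q4 back to q4, so every xyⁱz is accepted.
Since N has 7 states, any run of length ≥ 7 visits 7+1 states, so by pigeonhole some state repeats within the first 7 steps — that repeat gives the pumpable loop.

bb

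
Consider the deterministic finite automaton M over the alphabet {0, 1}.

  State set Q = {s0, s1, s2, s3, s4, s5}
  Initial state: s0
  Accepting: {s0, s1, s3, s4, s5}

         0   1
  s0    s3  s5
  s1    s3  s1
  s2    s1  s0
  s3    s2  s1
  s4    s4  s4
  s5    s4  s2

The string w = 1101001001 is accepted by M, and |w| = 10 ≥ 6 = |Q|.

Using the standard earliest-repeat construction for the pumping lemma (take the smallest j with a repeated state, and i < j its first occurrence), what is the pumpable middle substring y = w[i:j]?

Run of M on w = 1 1 0 1 0 0 1 0 0 1:
  step 0: s0  (start)
  step 1: s5  (read 1: s0→s5)
  step 2: s2  (read 1: s5→s2)
  step 3: s1  (read 0: s2→s1)
  step 4: s1  (read 1: s1→s1)   ← first repeat (s1 seen earlier)
  step 5: s3  (read 0: s1→s3)
  step 6: s2  (read 0: s3→s2)
  step 7: s0  (read 1: s2→s0)
  step 8: s3  (read 0: s0→s3)
  step 9: s2  (read 0: s3→s2)
  step 10: s0  (read 1: s2→s0)

So i = 3, j = 4, giving x = w[0:3] = 110, y = w[3:4] = 1, z = w[4:10] = 001001.
Check: |xy| = 4 ≤ 6 and |y| = 1 ≥ 1. Reading y takes M from s1 back to s1, so every xyⁱz is accepted.

1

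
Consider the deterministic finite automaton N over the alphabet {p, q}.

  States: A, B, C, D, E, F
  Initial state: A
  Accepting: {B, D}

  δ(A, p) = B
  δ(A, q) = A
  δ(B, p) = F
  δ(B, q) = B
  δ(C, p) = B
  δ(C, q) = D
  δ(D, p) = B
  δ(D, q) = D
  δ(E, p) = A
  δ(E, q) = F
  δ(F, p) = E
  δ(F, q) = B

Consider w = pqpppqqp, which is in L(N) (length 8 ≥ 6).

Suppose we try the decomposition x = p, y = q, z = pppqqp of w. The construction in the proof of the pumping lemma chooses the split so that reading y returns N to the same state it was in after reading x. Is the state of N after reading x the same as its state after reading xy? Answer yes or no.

yes

Run of N on the first 2 characters of w = p q:
  step 0: A  (start)
  step 1: B  (read p: A→B)
  step 2: B  (read q: B→B)

After x (step 1): B. After xy (step 2): B.
They match, so y = q drives N around a cycle from B back to itself; pumping y any number of times keeps N in B before reading z, and xyⁱz ∈ L(N) for every i ≥ 0.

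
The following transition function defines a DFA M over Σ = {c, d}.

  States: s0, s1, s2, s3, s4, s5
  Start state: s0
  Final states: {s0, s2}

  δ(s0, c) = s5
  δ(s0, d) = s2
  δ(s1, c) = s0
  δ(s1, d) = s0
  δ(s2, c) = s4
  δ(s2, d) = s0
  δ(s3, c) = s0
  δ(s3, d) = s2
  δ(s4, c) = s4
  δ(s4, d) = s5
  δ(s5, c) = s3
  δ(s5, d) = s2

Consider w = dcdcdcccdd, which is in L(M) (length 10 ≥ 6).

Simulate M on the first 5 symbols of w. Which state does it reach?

Run of M on the first 5 characters of w = d c d c d:
  step 0: s0  (start)
  step 1: s2  (read d: s0→s2)
  step 2: s4  (read c: s2→s4)
  step 3: s5  (read d: s4→s5)
  step 4: s3  (read c: s5→s3)
  step 5: s2  (read d: s3→s2)

After reading 5 characters, M is in state s2.

s2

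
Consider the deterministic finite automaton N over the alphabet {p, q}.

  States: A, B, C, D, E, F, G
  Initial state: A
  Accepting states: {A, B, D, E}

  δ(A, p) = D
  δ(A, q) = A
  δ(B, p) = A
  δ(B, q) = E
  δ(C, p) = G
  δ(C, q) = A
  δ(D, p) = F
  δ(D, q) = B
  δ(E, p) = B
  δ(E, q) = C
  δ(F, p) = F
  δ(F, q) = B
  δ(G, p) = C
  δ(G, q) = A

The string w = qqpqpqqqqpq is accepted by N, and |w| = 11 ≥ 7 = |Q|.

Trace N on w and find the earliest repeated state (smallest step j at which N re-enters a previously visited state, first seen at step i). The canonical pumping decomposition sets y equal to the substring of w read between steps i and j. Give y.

q

Run of N on w = q q p q p q q q q p q:
  step 0: A  (start)
  step 1: A  (read q: A→A)   ← first repeat (A seen earlier)
  step 2: A  (read q: A→A)
  step 3: D  (read p: A→D)
  step 4: B  (read q: D→B)
  step 5: A  (read p: B→A)
  step 6: A  (read q: A→A)
  step 7: A  (read q: A→A)
  step 8: A  (read q: A→A)
  step 9: A  (read q: A→A)
  step 10: D  (read p: A→D)
  step 11: B  (read q: D→B)

So i = 0, j = 1, giving x = w[0:0] = ε, y = w[0:1] = q, z = w[1:11] = qpqpqqqqpq.
Check: |xy| = 1 ≤ 7 and |y| = 1 ≥ 1. Reading y takes N from A back to A, so every xyⁱz is accepted.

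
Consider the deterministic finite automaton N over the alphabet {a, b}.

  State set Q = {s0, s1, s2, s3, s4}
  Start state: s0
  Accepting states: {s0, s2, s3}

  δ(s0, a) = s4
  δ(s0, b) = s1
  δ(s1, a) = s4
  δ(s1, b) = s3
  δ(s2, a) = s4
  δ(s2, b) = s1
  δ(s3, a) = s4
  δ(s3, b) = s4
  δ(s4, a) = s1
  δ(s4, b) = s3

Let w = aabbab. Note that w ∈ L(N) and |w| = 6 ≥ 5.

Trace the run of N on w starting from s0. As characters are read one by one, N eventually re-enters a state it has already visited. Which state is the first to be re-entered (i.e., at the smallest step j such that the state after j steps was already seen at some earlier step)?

s4

Run of N on w = a a b b a b:
  step 0: s0  (start)
  step 1: s4  (read a: s0→s4)
  step 2: s1  (read a: s4→s1)
  step 3: s3  (read b: s1→s3)
  step 4: s4  (read b: s3→s4)   ← first repeat (s4 seen earlier)
  step 5: s1  (read a: s4→s1)
  step 6: s3  (read b: s1→s3)

The earliest repeat is at step j = 4: N is in s4, which it already visited at step i = 1.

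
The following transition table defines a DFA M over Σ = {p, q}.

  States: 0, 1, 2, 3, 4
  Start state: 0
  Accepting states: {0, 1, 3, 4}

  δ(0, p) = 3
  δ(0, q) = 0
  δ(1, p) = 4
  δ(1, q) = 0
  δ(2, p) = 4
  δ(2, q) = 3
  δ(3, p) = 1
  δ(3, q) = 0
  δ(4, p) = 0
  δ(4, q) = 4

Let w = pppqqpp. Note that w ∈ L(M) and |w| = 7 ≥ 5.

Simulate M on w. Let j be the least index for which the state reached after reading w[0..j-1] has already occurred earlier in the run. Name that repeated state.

4

State sequence: 0 -p-> 3 -p-> 1 -p-> 4 -q-> 4 -q-> 4 -p-> 0 -p-> 3
First repeat at step 4: 4 was already visited.

The earliest repeat is at step j = 4: M is in 4, which it already visited at step i = 3.
The DFA has 5 states, so the proof of the pumping lemma guarantees a repeated state among the first 5+1 visited; the segment between the two visits is the pumpable y.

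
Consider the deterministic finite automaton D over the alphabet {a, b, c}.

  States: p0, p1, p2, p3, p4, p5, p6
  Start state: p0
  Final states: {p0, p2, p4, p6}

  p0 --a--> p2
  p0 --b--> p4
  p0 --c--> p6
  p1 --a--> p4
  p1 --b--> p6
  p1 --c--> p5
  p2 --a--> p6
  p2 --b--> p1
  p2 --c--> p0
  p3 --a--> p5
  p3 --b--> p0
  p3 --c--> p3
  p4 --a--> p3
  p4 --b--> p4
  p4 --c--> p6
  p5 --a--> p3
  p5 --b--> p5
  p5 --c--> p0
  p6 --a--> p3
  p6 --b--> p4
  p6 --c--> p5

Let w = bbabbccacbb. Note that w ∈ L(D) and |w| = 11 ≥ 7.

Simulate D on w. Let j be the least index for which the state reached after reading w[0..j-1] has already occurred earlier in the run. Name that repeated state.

p4

Run of D on w = b b a b b c c a c b b:
  step 0: p0  (start)
  step 1: p4  (read b: p0→p4)
  step 2: p4  (read b: p4→p4)   ← first repeat (p4 seen earlier)
  step 3: p3  (read a: p4→p3)
  step 4: p0  (read b: p3→p0)
  step 5: p4  (read b: p0→p4)
  step 6: p6  (read c: p4→p6)
  step 7: p5  (read c: p6→p5)
  step 8: p3  (read a: p5→p3)
  step 9: p3  (read c: p3→p3)
  step 10: p0  (read b: p3→p0)
  step 11: p4  (read b: p0→p4)

The earliest repeat is at step j = 2: D is in p4, which it already visited at step i = 1.
Since D has 7 states, any run of length ≥ 7 visits 7+1 states, so by pigeonhole some state repeats within the first 7 steps — that repeat gives the pumpable loop.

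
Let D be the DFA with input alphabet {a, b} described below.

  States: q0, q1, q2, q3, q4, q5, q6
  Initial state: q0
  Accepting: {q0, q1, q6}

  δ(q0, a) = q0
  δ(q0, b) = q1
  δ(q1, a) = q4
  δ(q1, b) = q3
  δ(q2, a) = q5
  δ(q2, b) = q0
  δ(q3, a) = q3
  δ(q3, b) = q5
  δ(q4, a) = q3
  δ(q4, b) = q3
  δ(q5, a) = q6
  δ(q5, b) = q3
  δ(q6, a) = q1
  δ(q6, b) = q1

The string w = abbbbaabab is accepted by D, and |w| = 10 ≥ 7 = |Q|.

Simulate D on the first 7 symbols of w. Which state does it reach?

q3

Run of D on the first 7 characters of w = a b b b b a a:
  step 0: q0  (start)
  step 1: q0  (read a: q0→q0)
  step 2: q1  (read b: q0→q1)
  step 3: q3  (read b: q1→q3)
  step 4: q5  (read b: q3→q5)
  step 5: q3  (read b: q5→q3)
  step 6: q3  (read a: q3→q3)
  step 7: q3  (read a: q3→q3)

After reading 7 characters, D is in state q3.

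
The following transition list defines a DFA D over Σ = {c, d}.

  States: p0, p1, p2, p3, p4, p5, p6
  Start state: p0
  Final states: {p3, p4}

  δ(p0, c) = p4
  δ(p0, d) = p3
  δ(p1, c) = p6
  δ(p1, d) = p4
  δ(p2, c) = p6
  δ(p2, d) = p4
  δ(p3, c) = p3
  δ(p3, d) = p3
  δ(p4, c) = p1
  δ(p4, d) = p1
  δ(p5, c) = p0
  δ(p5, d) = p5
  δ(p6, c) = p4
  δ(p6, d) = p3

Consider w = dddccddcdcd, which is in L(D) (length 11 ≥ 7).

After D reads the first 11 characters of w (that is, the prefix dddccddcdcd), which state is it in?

p3

State sequence: p0 -d-> p3 -d-> p3 -d-> p3 -c-> p3 -c-> p3 -d-> p3 -d-> p3 -c-> p3 -d-> p3 -c-> p3 -d-> p3

After reading 11 characters, D is in state p3.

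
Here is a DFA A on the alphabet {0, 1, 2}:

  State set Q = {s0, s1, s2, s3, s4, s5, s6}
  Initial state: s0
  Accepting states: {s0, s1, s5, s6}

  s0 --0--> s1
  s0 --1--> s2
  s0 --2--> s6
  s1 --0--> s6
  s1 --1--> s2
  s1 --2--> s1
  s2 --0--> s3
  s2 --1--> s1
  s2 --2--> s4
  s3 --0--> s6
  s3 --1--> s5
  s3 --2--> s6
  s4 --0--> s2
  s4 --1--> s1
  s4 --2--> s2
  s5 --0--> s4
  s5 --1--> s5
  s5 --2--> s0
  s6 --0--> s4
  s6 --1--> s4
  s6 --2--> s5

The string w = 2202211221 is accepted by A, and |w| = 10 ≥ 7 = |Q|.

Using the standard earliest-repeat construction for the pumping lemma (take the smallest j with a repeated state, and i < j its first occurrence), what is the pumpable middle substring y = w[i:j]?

State sequence: s0 -2-> s6 -2-> s5 -0-> s4 -2-> s2 -2-> s4 -1-> s1 -1-> s2 -2-> s4 -2-> s2 -1-> s1
First repeat at step 5: s4 was already visited.

So i = 3, j = 5, giving x = w[0:3] = 220, y = w[3:5] = 22, z = w[5:10] = 11221.
Check: |xy| = 5 ≤ 7 and |y| = 2 ≥ 1. Reading y takes A from s4 back to s4, so every xyⁱz is accepted.

22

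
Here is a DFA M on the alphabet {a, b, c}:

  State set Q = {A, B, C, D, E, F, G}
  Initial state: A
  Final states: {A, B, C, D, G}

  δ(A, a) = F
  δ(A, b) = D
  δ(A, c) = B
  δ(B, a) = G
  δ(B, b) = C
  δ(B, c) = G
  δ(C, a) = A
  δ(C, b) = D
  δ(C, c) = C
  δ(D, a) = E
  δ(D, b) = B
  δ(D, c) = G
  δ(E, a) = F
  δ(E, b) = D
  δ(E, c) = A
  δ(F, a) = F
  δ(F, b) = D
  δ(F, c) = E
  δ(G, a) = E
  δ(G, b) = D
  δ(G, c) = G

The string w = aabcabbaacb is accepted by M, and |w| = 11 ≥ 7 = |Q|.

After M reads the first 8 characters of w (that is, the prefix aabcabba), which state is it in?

G

Run of M on the first 8 characters of w = a a b c a b b a:
  step 0: A  (start)
  step 1: F  (read a: A→F)
  step 2: F  (read a: F→F)
  step 3: D  (read b: F→D)
  step 4: G  (read c: D→G)
  step 5: E  (read a: G→E)
  step 6: D  (read b: E→D)
  step 7: B  (read b: D→B)
  step 8: G  (read a: B→G)

After reading 8 characters, M is in state G.
(This kind of state-tracing is the core of the pumping-lemma construction: with 7 states, pigeonhole forces a repeat within the first 7 steps.)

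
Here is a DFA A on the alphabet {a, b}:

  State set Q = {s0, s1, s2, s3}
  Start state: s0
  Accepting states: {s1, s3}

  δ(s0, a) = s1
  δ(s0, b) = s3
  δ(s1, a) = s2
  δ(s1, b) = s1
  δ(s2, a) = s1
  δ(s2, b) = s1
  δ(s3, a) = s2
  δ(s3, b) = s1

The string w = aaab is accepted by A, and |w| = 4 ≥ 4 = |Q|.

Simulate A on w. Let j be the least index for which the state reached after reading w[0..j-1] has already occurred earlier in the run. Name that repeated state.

Run of A on w = a a a b:
  step 0: s0  (start)
  step 1: s1  (read a: s0→s1)
  step 2: s2  (read a: s1→s2)
  step 3: s1  (read a: s2→s1)   ← first repeat (s1 seen earlier)
  step 4: s1  (read b: s1→s1)

The earliest repeat is at step j = 3: A is in s1, which it already visited at step i = 1.

s1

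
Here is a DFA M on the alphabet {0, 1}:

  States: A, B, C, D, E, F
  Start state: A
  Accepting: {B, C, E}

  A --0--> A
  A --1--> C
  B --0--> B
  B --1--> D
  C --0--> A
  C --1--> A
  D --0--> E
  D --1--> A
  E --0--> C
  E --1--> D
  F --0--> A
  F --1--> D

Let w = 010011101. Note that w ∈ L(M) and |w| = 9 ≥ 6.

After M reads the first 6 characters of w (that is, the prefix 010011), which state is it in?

A

Run of M on the first 6 characters of w = 0 1 0 0 1 1:
  step 0: A  (start)
  step 1: A  (read 0: A→A)
  step 2: C  (read 1: A→C)
  step 3: A  (read 0: C→A)
  step 4: A  (read 0: A→A)
  step 5: C  (read 1: A→C)
  step 6: A  (read 1: C→A)

After reading 6 characters, M is in state A.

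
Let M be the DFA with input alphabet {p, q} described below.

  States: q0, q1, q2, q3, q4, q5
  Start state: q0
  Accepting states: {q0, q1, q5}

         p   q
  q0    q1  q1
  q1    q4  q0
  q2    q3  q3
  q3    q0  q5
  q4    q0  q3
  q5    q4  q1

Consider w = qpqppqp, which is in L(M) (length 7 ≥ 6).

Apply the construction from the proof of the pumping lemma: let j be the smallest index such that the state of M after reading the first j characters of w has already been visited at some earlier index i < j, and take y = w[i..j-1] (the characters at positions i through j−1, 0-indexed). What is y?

qpqp

Run of M on w = q p q p p q p:
  step 0: q0  (start)
  step 1: q1  (read q: q0→q1)
  step 2: q4  (read p: q1→q4)
  step 3: q3  (read q: q4→q3)
  step 4: q0  (read p: q3→q0)   ← first repeat (q0 seen earlier)
  step 5: q1  (read p: q0→q1)
  step 6: q0  (read q: q1→q0)
  step 7: q1  (read p: q0→q1)

So i = 0, j = 4, giving x = w[0:0] = ε, y = w[0:4] = qpqp, z = w[4:7] = pqp.
Check: |xy| = 4 ≤ 6 and |y| = 4 ≥ 1. Reading y takes M from q0 back to q0, so every xyⁱz is accepted.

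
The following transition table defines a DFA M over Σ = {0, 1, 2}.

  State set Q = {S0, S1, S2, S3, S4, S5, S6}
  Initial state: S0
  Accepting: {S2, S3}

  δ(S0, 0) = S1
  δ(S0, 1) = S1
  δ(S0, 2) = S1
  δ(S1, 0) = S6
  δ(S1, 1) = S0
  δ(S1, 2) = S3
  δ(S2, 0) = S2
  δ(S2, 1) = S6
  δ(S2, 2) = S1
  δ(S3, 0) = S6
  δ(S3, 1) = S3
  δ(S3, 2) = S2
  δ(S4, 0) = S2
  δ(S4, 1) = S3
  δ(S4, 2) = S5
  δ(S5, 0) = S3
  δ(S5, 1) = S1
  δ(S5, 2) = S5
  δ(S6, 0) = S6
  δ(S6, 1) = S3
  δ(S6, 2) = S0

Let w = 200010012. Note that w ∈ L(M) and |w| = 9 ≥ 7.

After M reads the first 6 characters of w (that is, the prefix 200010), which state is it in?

State sequence: S0 -2-> S1 -0-> S6 -0-> S6 -0-> S6 -1-> S3 -0-> S6

After reading 6 characters, M is in state S6.

S6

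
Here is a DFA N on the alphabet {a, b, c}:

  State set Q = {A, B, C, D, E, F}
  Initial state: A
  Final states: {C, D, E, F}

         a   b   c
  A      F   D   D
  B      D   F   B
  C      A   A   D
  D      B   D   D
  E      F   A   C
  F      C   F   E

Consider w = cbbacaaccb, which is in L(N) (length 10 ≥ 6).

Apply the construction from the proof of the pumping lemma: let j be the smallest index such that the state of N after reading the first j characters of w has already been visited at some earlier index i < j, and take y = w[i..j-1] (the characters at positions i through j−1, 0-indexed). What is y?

b

Run of N on w = c b b a c a a c c b:
  step 0: A  (start)
  step 1: D  (read c: A→D)
  step 2: D  (read b: D→D)   ← first repeat (D seen earlier)
  step 3: D  (read b: D→D)
  step 4: B  (read a: D→B)
  step 5: B  (read c: B→B)
  step 6: D  (read a: B→D)
  step 7: B  (read a: D→B)
  step 8: B  (read c: B→B)
  step 9: B  (read c: B→B)
  step 10: F  (read b: B→F)

So i = 1, j = 2, giving x = w[0:1] = c, y = w[1:2] = b, z = w[2:10] = bacaaccb.
Check: |xy| = 2 ≤ 6 and |y| = 1 ≥ 1. Reading y takes N from D back to D, so every xyⁱz is accepted.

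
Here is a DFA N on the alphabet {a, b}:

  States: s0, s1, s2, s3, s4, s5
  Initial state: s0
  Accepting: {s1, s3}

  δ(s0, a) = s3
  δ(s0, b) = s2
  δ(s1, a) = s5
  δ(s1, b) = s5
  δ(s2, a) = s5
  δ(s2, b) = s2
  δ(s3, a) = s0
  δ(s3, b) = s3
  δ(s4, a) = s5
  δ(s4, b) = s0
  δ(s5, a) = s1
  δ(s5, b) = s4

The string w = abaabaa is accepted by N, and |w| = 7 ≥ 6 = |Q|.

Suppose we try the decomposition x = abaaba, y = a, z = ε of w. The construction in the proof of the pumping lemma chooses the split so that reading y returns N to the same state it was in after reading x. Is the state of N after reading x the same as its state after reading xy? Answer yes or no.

State sequence: s0 -a-> s3 -b-> s3 -a-> s0 -a-> s3 -b-> s3 -a-> s0 -a-> s3

After x (step 6): s0. After xy (step 7): s3.
They differ (s0 ≠ s3), so y is not a cycle from the state after x; this split is not the one the pumping-lemma construction produces, and pumping y need not keep the string in L(N).

no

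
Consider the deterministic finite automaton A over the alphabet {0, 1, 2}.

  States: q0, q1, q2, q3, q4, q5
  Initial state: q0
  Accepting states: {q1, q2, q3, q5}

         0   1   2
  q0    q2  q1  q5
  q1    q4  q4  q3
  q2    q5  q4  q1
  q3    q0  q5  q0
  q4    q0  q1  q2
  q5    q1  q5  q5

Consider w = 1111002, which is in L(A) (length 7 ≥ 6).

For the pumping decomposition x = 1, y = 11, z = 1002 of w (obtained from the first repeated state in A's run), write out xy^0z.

11002

xy⁰z = xz = 1·1002 = 11002.
Reading y = 11 takes A from q1 back to q1, so after x the machine is still in q1, and z then leads to the accepting state q1. Hence 11002 ∈ L(A).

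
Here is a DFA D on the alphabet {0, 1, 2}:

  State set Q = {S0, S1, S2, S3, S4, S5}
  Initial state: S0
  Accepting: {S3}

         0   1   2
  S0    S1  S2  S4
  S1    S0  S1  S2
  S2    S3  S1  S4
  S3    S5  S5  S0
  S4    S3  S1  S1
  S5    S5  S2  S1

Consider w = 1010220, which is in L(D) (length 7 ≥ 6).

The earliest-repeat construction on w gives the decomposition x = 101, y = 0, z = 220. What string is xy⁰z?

xy⁰z = xz = 101·220 = 101220.
Reading y = 0 takes D from S5 back to S5, so after x the machine is still in S5, and z then leads to the accepting state S3. Hence 101220 ∈ L(D).

101220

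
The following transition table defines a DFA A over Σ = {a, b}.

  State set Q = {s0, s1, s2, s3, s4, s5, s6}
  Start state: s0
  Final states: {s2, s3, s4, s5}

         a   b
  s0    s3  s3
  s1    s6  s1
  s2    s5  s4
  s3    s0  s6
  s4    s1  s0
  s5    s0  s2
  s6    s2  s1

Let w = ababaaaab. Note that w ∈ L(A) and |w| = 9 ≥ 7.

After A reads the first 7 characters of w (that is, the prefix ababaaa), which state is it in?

s2

Run of A on the first 7 characters of w = a b a b a a a:
  step 0: s0  (start)
  step 1: s3  (read a: s0→s3)
  step 2: s6  (read b: s3→s6)
  step 3: s2  (read a: s6→s2)
  step 4: s4  (read b: s2→s4)
  step 5: s1  (read a: s4→s1)
  step 6: s6  (read a: s1→s6)
  step 7: s2  (read a: s6→s2)

After reading 7 characters, A is in state s2.
(This kind of state-tracing is the core of the pumping-lemma construction: with 7 states, pigeonhole forces a repeat within the first 7 steps.)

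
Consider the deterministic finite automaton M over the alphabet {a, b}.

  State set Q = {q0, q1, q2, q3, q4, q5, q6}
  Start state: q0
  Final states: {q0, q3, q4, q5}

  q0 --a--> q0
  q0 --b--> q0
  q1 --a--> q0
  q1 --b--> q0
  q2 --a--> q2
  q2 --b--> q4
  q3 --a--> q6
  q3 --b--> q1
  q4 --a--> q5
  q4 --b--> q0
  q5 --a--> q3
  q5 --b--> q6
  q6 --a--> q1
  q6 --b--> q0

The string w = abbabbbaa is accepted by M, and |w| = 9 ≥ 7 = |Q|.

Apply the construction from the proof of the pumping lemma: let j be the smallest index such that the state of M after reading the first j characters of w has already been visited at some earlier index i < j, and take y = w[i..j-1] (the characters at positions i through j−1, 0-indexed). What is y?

State sequence: q0 -a-> q0 -b-> q0 -b-> q0 -a-> q0 -b-> q0 -b-> q0 -b-> q0 -a-> q0 -a-> q0
First repeat at step 1: q0 was already visited.

So i = 0, j = 1, giving x = w[0:0] = ε, y = w[0:1] = a, z = w[1:9] = bbabbbaa.
Check: |xy| = 1 ≤ 7 and |y| = 1 ≥ 1. Reading y takes M from q0 back to q0, so every xyⁱz is accepted.
The DFA has 7 states, so the proof of the pumping lemma guarantees a repeated state among the first 7+1 visited; the segment between the two visits is the pumpable y.

a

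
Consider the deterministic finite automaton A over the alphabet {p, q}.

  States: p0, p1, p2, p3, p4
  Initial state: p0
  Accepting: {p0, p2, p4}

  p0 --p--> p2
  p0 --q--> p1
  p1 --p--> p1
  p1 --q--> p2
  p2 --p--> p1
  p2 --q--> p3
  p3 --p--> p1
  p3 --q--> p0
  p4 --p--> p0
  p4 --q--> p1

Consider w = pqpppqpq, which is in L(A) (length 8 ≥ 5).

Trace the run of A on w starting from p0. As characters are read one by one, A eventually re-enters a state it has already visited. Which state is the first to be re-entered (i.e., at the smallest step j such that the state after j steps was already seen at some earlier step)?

p1

Run of A on w = p q p p p q p q:
  step 0: p0  (start)
  step 1: p2  (read p: p0→p2)
  step 2: p3  (read q: p2→p3)
  step 3: p1  (read p: p3→p1)
  step 4: p1  (read p: p1→p1)   ← first repeat (p1 seen earlier)
  step 5: p1  (read p: p1→p1)
  step 6: p2  (read q: p1→p2)
  step 7: p1  (read p: p2→p1)
  step 8: p2  (read q: p1→p2)

The earliest repeat is at step j = 4: A is in p1, which it already visited at step i = 3.
With |Q| = 5, pigeonhole forces a state repeat no later than step 5; the substring read between the first and second visits to that state can be pumped.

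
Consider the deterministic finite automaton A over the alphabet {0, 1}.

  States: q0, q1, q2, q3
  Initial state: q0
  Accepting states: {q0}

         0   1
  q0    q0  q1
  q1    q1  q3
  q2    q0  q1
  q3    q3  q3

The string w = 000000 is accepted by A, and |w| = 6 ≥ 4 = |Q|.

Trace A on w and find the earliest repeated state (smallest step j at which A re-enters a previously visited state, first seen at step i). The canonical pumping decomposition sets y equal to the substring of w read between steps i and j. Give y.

0

State sequence: q0 -0-> q0 -0-> q0 -0-> q0 -0-> q0 -0-> q0 -0-> q0
First repeat at step 1: q0 was already visited.

So i = 0, j = 1, giving x = w[0:0] = ε, y = w[0:1] = 0, z = w[1:6] = 00000.
Check: |xy| = 1 ≤ 4 and |y| = 1 ≥ 1. Reading y takes A from q0 back to q0, so every xyⁱz is accepted.
Pumping length from the standard proof: p = 4 (the number of states). The repeated state found above gives |xy| = j ≤ 4 and |y| = j − i ≥ 1.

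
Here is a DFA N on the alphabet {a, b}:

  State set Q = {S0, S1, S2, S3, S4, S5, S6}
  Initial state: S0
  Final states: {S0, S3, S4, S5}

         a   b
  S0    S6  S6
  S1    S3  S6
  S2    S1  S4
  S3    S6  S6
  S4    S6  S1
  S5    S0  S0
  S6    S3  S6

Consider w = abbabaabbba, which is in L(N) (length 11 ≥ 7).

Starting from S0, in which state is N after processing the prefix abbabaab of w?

Run of N on the first 8 characters of w = a b b a b a a b:
  step 0: S0  (start)
  step 1: S6  (read a: S0→S6)
  step 2: S6  (read b: S6→S6)
  step 3: S6  (read b: S6→S6)
  step 4: S3  (read a: S6→S3)
  step 5: S6  (read b: S3→S6)
  step 6: S3  (read a: S6→S3)
  step 7: S6  (read a: S3→S6)
  step 8: S6  (read b: S6→S6)

After reading 8 characters, N is in state S6.

S6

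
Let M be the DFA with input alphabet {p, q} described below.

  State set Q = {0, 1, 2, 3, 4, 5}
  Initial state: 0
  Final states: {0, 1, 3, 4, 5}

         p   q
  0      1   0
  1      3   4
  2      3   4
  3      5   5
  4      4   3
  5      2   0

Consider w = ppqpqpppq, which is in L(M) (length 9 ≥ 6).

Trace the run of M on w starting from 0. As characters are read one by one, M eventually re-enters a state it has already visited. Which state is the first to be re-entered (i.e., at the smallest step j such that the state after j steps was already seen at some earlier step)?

4

State sequence: 0 -p-> 1 -p-> 3 -q-> 5 -p-> 2 -q-> 4 -p-> 4 -p-> 4 -p-> 4 -q-> 3
First repeat at step 6: 4 was already visited.

The earliest repeat is at step j = 6: M is in 4, which it already visited at step i = 5.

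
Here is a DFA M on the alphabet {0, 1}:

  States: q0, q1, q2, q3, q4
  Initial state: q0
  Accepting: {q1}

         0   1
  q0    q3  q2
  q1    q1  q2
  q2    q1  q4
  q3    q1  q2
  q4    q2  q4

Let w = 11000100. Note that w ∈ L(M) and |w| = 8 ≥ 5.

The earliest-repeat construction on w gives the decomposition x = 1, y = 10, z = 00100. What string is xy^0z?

100100

xy⁰z = xz = 1·00100 = 100100.
Reading y = 10 takes M from q2 back to q2, so after x the machine is still in q2, and z then leads to the accepting state q1. Hence 100100 ∈ L(M).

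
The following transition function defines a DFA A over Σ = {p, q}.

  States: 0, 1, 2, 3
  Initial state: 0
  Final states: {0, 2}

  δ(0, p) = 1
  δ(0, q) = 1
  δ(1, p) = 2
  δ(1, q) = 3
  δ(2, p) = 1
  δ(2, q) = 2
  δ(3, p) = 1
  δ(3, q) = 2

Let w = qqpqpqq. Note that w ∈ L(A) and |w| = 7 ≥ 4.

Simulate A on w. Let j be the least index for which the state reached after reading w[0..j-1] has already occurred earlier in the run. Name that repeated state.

1

Run of A on w = q q p q p q q:
  step 0: 0  (start)
  step 1: 1  (read q: 0→1)
  step 2: 3  (read q: 1→3)
  step 3: 1  (read p: 3→1)   ← first repeat (1 seen earlier)
  step 4: 3  (read q: 1→3)
  step 5: 1  (read p: 3→1)
  step 6: 3  (read q: 1→3)
  step 7: 2  (read q: 3→2)

The earliest repeat is at step j = 3: A is in 1, which it already visited at step i = 1.
Since A has 4 states, any run of length ≥ 4 visits 4+1 states, so by pigeonhole some state repeats within the first 4 steps — that repeat gives the pumpable loop.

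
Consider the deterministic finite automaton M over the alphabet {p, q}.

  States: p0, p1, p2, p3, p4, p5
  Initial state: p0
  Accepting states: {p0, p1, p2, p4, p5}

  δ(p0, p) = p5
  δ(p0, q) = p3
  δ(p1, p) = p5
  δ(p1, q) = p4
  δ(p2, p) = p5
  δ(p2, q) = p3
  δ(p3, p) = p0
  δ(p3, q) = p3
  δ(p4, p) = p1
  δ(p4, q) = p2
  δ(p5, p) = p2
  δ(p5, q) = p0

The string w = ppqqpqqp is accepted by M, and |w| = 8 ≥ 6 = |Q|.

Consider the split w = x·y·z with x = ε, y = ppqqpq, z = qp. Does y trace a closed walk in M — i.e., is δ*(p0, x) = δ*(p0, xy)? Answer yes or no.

no

Run of M on the first 6 characters of w = p p q q p q:
  step 0: p0  (start)
  step 1: p5  (read p: p0→p5)
  step 2: p2  (read p: p5→p2)
  step 3: p3  (read q: p2→p3)
  step 4: p3  (read q: p3→p3)
  step 5: p0  (read p: p3→p0)
  step 6: p3  (read q: p0→p3)

After x (step 0): p0. After xy (step 6): p3.
They differ (p0 ≠ p3), so y is not a cycle from the state after x; this split is not the one the pumping-lemma construction produces, and pumping y need not keep the string in L(M).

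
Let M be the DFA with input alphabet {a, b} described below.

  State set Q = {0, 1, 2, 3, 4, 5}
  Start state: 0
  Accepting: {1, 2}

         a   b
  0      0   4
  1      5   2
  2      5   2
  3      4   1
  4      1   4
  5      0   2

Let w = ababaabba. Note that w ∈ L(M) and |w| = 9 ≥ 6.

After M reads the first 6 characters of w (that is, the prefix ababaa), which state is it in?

0

State sequence: 0 -a-> 0 -b-> 4 -a-> 1 -b-> 2 -a-> 5 -a-> 0

After reading 6 characters, M is in state 0.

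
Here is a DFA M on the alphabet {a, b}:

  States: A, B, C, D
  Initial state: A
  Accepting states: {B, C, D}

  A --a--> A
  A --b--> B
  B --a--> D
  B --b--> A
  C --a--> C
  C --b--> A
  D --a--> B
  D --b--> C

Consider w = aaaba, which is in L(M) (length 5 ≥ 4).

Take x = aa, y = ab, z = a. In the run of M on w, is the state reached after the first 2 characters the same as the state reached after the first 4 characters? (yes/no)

Run of M on the first 4 characters of w = a a a b:
  step 0: A  (start)
  step 1: A  (read a: A→A)
  step 2: A  (read a: A→A)
  step 3: A  (read a: A→A)
  step 4: B  (read b: A→B)

After x (step 2): A. After xy (step 4): B.
They differ (A ≠ B), so y is not a cycle from the state after x; this split is not the one the pumping-lemma construction produces, and pumping y need not keep the string in L(M).

no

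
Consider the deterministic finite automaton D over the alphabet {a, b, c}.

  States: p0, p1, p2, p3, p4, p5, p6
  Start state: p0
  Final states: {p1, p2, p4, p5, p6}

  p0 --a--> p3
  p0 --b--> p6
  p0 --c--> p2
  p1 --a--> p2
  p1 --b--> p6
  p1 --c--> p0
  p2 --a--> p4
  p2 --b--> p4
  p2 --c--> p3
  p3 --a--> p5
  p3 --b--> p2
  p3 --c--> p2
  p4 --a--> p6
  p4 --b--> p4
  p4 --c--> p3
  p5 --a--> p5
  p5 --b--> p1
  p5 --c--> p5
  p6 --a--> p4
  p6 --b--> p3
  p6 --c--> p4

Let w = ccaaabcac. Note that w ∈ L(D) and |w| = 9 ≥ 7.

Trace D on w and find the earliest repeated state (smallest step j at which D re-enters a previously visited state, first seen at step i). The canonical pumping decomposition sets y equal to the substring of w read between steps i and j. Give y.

a

State sequence: p0 -c-> p2 -c-> p3 -a-> p5 -a-> p5 -a-> p5 -b-> p1 -c-> p0 -a-> p3 -c-> p2
First repeat at step 4: p5 was already visited.

So i = 3, j = 4, giving x = w[0:3] = cca, y = w[3:4] = a, z = w[4:9] = abcac.
Check: |xy| = 4 ≤ 7 and |y| = 1 ≥ 1. Reading y takes D from p5 back to p5, so every xyⁱz is accepted.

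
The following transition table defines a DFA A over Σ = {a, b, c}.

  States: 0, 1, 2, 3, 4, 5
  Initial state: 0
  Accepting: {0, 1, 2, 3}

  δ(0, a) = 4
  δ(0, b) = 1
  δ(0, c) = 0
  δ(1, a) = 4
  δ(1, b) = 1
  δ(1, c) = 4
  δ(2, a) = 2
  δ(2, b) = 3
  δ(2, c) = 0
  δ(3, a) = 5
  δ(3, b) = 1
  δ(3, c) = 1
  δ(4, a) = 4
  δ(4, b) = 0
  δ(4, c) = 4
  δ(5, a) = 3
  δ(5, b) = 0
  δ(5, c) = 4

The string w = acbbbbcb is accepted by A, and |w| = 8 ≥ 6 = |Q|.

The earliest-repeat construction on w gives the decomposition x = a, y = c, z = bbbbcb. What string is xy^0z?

xy⁰z = xz = a·bbbbcb = abbbbcb.
Reading y = c takes A from 4 back to 4, so after x the machine is still in 4, and z then leads to the accepting state 0. Hence abbbbcb ∈ L(A).

abbbbcb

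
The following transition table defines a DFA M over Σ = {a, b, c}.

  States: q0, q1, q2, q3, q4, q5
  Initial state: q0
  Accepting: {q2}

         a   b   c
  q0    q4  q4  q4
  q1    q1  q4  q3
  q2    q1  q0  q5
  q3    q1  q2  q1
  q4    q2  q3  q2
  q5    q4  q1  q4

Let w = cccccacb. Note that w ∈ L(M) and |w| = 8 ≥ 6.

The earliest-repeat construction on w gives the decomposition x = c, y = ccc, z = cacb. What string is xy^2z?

xy^2z = c·ccc·ccc·cacb = ccccccccacb.
Reading y = ccc takes M from q4 back to q4, so after x·y·y the machine is still in q4, and z then leads to the accepting state q2. Hence ccccccccacb ∈ L(M).

ccccccccacb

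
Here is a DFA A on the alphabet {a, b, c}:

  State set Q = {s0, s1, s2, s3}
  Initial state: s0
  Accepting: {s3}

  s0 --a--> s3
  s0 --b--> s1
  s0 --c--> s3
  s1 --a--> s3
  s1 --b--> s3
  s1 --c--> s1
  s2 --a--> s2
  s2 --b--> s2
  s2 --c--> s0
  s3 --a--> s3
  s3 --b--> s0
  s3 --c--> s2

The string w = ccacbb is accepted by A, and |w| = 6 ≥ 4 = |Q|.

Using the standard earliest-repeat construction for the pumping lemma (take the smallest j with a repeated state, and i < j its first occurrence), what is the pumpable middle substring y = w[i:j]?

Run of A on w = c c a c b b:
  step 0: s0  (start)
  step 1: s3  (read c: s0→s3)
  step 2: s2  (read c: s3→s2)
  step 3: s2  (read a: s2→s2)   ← first repeat (s2 seen earlier)
  step 4: s0  (read c: s2→s0)
  step 5: s1  (read b: s0→s1)
  step 6: s3  (read b: s1→s3)

So i = 2, j = 3, giving x = w[0:2] = cc, y = w[2:3] = a, z = w[3:6] = cbb.
Check: |xy| = 3 ≤ 4 and |y| = 1 ≥ 1. Reading y takes A from s2 back to s2, so every xyⁱz is accepted.
With |Q| = 4, pigeonhole forces a state repeat no later than step 4; the substring read between the first and second visits to that state can be pumped.

a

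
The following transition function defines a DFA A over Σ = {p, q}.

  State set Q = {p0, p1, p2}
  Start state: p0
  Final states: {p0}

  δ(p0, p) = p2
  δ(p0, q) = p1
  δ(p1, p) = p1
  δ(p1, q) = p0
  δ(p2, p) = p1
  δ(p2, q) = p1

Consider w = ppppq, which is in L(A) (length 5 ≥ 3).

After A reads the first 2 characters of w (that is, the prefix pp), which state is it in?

State sequence: p0 -p-> p2 -p-> p1

After reading 2 characters, A is in state p1.

p1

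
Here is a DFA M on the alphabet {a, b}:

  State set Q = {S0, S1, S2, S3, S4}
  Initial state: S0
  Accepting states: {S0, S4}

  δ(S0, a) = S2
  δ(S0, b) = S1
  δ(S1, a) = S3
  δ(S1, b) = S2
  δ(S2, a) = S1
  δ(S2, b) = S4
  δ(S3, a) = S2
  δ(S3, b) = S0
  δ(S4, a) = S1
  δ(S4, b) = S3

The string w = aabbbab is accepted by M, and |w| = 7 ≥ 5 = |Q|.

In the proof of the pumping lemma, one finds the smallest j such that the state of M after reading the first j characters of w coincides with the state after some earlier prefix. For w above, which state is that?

S2

Run of M on w = a a b b b a b:
  step 0: S0  (start)
  step 1: S2  (read a: S0→S2)
  step 2: S1  (read a: S2→S1)
  step 3: S2  (read b: S1→S2)   ← first repeat (S2 seen earlier)
  step 4: S4  (read b: S2→S4)
  step 5: S3  (read b: S4→S3)
  step 6: S2  (read a: S3→S2)
  step 7: S4  (read b: S2→S4)

The earliest repeat is at step j = 3: M is in S2, which it already visited at step i = 1.
Pumping length from the standard proof: p = 5 (the number of states). The repeated state found above gives |xy| = j ≤ 5 and |y| = j − i ≥ 1.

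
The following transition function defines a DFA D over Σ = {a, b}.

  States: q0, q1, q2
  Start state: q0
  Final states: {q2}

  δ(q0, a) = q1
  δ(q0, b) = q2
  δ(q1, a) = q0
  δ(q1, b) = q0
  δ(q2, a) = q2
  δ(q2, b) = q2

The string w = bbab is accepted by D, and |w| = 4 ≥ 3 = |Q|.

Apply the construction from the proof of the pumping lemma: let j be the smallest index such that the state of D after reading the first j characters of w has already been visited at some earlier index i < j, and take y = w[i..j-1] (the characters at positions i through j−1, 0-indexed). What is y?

Run of D on w = b b a b:
  step 0: q0  (start)
  step 1: q2  (read b: q0→q2)
  step 2: q2  (read b: q2→q2)   ← first repeat (q2 seen earlier)
  step 3: q2  (read a: q2→q2)
  step 4: q2  (read b: q2→q2)

So i = 1, j = 2, giving x = w[0:1] = b, y = w[1:2] = b, z = w[2:4] = ab.
Check: |xy| = 2 ≤ 3 and |y| = 1 ≥ 1. Reading y takes D from q2 back to q2, so every xyⁱz is accepted.

b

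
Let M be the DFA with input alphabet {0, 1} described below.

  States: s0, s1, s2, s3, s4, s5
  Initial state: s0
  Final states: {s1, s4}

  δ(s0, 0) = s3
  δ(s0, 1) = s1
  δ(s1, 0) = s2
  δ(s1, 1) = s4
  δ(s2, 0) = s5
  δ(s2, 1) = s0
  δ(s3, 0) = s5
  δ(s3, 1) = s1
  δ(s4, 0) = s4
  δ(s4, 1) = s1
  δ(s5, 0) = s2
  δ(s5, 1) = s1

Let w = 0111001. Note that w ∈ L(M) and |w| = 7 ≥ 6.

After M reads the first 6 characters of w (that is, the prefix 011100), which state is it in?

s5

State sequence: s0 -0-> s3 -1-> s1 -1-> s4 -1-> s1 -0-> s2 -0-> s5

After reading 6 characters, M is in state s5.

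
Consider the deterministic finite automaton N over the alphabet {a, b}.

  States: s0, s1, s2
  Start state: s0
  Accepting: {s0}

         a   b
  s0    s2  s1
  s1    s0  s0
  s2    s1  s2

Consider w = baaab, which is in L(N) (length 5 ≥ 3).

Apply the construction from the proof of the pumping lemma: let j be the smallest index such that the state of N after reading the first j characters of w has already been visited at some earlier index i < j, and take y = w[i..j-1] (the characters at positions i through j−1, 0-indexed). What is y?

ba

Run of N on w = b a a a b:
  step 0: s0  (start)
  step 1: s1  (read b: s0→s1)
  step 2: s0  (read a: s1→s0)   ← first repeat (s0 seen earlier)
  step 3: s2  (read a: s0→s2)
  step 4: s1  (read a: s2→s1)
  step 5: s0  (read b: s1→s0)

So i = 0, j = 2, giving x = w[0:0] = ε, y = w[0:2] = ba, z = w[2:5] = aab.
Check: |xy| = 2 ≤ 3 and |y| = 2 ≥ 1. Reading y takes N from s0 back to s0, so every xyⁱz is accepted.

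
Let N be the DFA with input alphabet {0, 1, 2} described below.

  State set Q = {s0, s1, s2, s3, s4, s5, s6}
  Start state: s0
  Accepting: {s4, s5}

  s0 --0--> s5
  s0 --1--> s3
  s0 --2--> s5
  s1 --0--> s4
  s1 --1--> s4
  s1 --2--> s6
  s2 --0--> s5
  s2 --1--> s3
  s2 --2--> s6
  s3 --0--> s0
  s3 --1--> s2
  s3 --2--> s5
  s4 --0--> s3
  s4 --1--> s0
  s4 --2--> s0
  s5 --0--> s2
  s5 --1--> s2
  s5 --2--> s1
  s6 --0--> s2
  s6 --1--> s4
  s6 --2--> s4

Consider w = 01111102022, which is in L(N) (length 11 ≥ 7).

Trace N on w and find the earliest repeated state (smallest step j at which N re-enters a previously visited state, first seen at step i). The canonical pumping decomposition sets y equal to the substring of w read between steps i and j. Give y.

State sequence: s0 -0-> s5 -1-> s2 -1-> s3 -1-> s2 -1-> s3 -1-> s2 -0-> s5 -2-> s1 -0-> s4 -2-> s0 -2-> s5
First repeat at step 4: s2 was already visited.

So i = 2, j = 4, giving x = w[0:2] = 01, y = w[2:4] = 11, z = w[4:11] = 1102022.
Check: |xy| = 4 ≤ 7 and |y| = 2 ≥ 1. Reading y takes N from s2 back to s2, so every xyⁱz is accepted.
Pumping length from the standard proof: p = 7 (the number of states). The repeated state found above gives |xy| = j ≤ 7 and |y| = j − i ≥ 1.

11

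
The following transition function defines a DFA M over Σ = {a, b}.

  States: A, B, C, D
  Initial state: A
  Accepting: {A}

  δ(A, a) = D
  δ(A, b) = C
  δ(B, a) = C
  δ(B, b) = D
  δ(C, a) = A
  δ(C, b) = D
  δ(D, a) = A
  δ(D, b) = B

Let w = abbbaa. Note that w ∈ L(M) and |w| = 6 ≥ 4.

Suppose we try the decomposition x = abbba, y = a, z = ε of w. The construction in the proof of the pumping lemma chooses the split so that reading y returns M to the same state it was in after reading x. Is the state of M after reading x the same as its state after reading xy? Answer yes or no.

no

State sequence: A -a-> D -b-> B -b-> D -b-> B -a-> C -a-> A

After x (step 5): C. After xy (step 6): A.
They differ (C ≠ A), so y is not a cycle from the state after x; this split is not the one the pumping-lemma construction produces, and pumping y need not keep the string in L(M).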